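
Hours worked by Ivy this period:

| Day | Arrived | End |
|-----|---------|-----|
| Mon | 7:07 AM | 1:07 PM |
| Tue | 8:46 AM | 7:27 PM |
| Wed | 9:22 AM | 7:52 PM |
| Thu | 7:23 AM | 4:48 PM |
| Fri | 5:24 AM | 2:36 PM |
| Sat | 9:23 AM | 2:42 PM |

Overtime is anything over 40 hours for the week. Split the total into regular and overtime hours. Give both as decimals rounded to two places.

Mon: 7:07 AM–1:07 PM = 6 h 0 min
Tue: 8:46 AM–7:27 PM = 10 h 41 min
Wed: 9:22 AM–7:52 PM = 10 h 30 min
Thu: 7:23 AM–4:48 PM = 9 h 25 min
Fri: 5:24 AM–2:36 PM = 9 h 12 min
Sat: 9:23 AM–2:42 PM = 5 h 19 min
Total worked: 51 h 7 min = 51.12 h.
Threshold 40 h → overtime 11 h 7 min, regular 40 h 0 min.

Regular 40.00 hours, overtime 11.12 hours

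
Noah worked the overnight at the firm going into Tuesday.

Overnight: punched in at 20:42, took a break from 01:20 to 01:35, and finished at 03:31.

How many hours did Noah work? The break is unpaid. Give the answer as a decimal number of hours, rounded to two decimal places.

Overnight: 20:42 → midnight = 3 h 18 min; midnight → 03:31 = 3 h 31 min; span 6 h 49 min; less 15 min break → 6 h 34 min

6.57 hours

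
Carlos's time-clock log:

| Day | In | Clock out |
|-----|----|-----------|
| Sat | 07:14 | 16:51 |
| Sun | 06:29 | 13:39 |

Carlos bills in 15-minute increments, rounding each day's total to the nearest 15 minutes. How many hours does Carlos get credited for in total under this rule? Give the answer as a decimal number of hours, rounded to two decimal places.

16.75 hours

Sat: 07:14–16:51 = 9 h 37 min → rounds to 9 h 30 min
Sun: 06:29–13:39 = 7 h 10 min → rounds to 7 h 15 min
Total credited: 16 h 45 min.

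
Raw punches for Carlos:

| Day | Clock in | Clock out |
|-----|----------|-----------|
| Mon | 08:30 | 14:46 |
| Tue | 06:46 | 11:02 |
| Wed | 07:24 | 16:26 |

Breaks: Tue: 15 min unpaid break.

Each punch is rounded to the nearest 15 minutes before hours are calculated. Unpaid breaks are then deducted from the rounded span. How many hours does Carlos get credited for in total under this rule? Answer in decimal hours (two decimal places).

19.25 hours

Mon: in 08:30→08:30, out 14:46→14:45; 6 h 15 min
Tue: in 06:46→06:45, out 11:02→11:00; 4 h 15 min − 15 min = 4 h 0 min
Wed: in 07:24→07:30, out 16:26→16:30; 9 h 0 min
Total credited: 19 h 15 min.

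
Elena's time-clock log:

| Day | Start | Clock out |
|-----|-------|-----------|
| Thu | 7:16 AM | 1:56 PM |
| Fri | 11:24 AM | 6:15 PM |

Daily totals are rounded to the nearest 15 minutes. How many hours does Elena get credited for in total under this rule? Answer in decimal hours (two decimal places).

Thu: 7:16 AM–1:56 PM = 6 h 40 min → rounds to 6 h 45 min
Fri: 11:24 AM–6:15 PM = 6 h 51 min → rounds to 6 h 45 min
Total credited: 13 h 30 min.

13.50 hours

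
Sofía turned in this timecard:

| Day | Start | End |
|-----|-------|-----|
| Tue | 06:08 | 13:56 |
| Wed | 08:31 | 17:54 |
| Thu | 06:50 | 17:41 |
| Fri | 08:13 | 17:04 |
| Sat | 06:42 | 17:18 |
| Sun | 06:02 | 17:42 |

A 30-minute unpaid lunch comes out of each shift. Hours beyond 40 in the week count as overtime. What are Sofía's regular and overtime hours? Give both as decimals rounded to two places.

Regular 40.00 hours, overtime 16.15 hours

Tue: 06:08–13:56 = 7 h 48 min; less 30 min break → 7 h 18 min
Wed: 08:31–17:54 = 9 h 23 min; less 30 min break → 8 h 53 min
Thu: 06:50–17:41 = 10 h 51 min; less 30 min break → 10 h 21 min
Fri: 08:13–17:04 = 8 h 51 min; less 30 min break → 8 h 21 min
Sat: 06:42–17:18 = 10 h 36 min; less 30 min break → 10 h 6 min
Sun: 06:02–17:42 = 11 h 40 min; less 30 min break → 11 h 10 min
Total worked: 56 h 9 min = 56.15 h.
Threshold 40 h → overtime 16 h 9 min, regular 40 h 0 min.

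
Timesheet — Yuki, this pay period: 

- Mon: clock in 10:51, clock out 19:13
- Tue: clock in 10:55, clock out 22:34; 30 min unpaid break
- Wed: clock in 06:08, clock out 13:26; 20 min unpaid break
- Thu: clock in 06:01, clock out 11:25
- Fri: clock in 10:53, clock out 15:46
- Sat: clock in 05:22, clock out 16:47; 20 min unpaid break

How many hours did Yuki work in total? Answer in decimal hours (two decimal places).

47.85 hours

Mon: 10:51–19:13 = 8 h 22 min
Tue: 10:55–22:34 = 11 h 39 min; less 30 min break → 11 h 9 min
Wed: 06:08–13:26 = 7 h 18 min; less 20 min break → 6 h 58 min
Thu: 06:01–11:25 = 5 h 24 min
Fri: 10:53–15:46 = 4 h 53 min
Sat: 05:22–16:47 = 11 h 25 min; less 20 min break → 11 h 5 min
Total: 8 h 22 min + 11 h 9 min + 6 h 58 min + 5 h 24 min + 4 h 53 min + 11 h 5 min = 47 h 51 min.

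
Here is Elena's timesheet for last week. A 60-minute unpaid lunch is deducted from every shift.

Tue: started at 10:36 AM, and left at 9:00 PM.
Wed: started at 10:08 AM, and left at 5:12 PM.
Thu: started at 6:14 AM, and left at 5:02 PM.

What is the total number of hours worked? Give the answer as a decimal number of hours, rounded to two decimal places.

25.27 hours

Tue: 10:36 AM–9:00 PM = 10 h 24 min; less 60 min break → 9 h 24 min
Wed: 10:08 AM–5:12 PM = 7 h 4 min; less 60 min break → 6 h 4 min
Thu: 6:14 AM–5:02 PM = 10 h 48 min; less 60 min break → 9 h 48 min
Total: 9 h 24 min + 6 h 4 min + 9 h 48 min = 25 h 16 min.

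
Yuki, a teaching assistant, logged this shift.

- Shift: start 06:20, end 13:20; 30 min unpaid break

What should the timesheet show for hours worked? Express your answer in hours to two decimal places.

Shift: 06:20–13:20 = 7 h 0 min; less 30 min break → 6 h 30 min

6.50 hours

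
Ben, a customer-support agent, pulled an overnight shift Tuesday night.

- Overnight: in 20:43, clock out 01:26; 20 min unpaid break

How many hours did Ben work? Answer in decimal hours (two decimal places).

Overnight: 20:43 → midnight = 3 h 17 min; midnight → 01:26 = 1 h 26 min; span 4 h 43 min; less 20 min break → 4 h 23 min

4.38 hours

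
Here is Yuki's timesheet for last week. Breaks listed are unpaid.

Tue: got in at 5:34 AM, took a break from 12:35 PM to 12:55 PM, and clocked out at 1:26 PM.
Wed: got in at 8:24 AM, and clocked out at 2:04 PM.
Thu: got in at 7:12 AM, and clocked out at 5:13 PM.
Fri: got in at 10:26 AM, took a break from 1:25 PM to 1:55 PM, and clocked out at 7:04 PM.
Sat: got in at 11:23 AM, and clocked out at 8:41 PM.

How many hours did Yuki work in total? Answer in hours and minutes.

Tue: 5:34 AM–1:26 PM = 7 h 52 min; less 20 min break → 7 h 32 min
Wed: 8:24 AM–2:04 PM = 5 h 40 min
Thu: 7:12 AM–5:13 PM = 10 h 1 min
Fri: 10:26 AM–7:04 PM = 8 h 38 min; less 30 min break → 8 h 8 min
Sat: 11:23 AM–8:41 PM = 9 h 18 min
Total: 7 h 32 min + 5 h 40 min + 10 h 1 min + 8 h 8 min + 9 h 18 min = 40 h 39 min.

40 h 39 min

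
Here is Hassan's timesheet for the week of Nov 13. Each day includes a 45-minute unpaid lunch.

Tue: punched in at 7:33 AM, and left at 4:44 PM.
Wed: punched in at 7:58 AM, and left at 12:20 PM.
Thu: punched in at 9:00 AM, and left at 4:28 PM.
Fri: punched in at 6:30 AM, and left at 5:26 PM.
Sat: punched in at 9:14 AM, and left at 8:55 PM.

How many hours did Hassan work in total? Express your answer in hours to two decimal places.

39.88 hours

Tue: 7:33 AM–4:44 PM = 9 h 11 min; less 45 min break → 8 h 26 min
Wed: 7:58 AM–12:20 PM = 4 h 22 min; less 45 min break → 3 h 37 min
Thu: 9:00 AM–4:28 PM = 7 h 28 min; less 45 min break → 6 h 43 min
Fri: 6:30 AM–5:26 PM = 10 h 56 min; less 45 min break → 10 h 11 min
Sat: 9:14 AM–8:55 PM = 11 h 41 min; less 45 min break → 10 h 56 min
Total: 8 h 26 min + 3 h 37 min + 6 h 43 min + 10 h 11 min + 10 h 56 min = 39 h 53 min.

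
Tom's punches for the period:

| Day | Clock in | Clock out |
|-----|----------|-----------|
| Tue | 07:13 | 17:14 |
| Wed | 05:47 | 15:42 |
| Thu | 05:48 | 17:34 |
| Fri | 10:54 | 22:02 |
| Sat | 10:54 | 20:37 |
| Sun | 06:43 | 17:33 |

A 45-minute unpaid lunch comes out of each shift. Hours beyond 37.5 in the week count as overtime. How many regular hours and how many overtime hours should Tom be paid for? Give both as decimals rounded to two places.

Tue: 07:13–17:14 = 10 h 1 min; less 45 min break → 9 h 16 min
Wed: 05:47–15:42 = 9 h 55 min; less 45 min break → 9 h 10 min
Thu: 05:48–17:34 = 11 h 46 min; less 45 min break → 11 h 1 min
Fri: 10:54–22:02 = 11 h 8 min; less 45 min break → 10 h 23 min
Sat: 10:54–20:37 = 9 h 43 min; less 45 min break → 8 h 58 min
Sun: 06:43–17:33 = 10 h 50 min; less 45 min break → 10 h 5 min
Total worked: 58 h 53 min = 58.88 h.
Threshold 37.5 h → overtime 21 h 23 min, regular 37 h 30 min.

Regular 37.50 hours, overtime 21.38 hours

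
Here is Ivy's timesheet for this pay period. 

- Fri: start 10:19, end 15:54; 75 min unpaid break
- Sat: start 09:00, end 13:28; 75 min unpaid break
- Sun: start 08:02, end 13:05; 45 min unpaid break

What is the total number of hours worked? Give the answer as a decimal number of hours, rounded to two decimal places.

Fri: 10:19–15:54 = 5 h 35 min; less 75 min break → 4 h 20 min
Sat: 09:00–13:28 = 4 h 28 min; less 75 min break → 3 h 13 min
Sun: 08:02–13:05 = 5 h 3 min; less 45 min break → 4 h 18 min
Total: 4 h 20 min + 3 h 13 min + 4 h 18 min = 11 h 51 min.

11.85 hours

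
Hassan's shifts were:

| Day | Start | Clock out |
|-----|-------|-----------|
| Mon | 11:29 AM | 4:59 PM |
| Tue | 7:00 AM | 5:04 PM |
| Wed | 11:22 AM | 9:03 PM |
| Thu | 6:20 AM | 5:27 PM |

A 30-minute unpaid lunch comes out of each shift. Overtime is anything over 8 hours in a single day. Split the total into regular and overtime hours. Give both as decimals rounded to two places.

Mon: 11:29 AM–4:59 PM = 5 h 30 min; less 30 min break → 5 h 0 min
Tue: 7:00 AM–5:04 PM = 10 h 4 min; less 30 min break → 9 h 34 min
Wed: 11:22 AM–9:03 PM = 9 h 41 min; less 30 min break → 9 h 11 min
Thu: 6:20 AM–5:27 PM = 11 h 7 min; less 30 min break → 10 h 37 min
Mon reg 5 h 0 min / OT 0 h 0 min; Tue reg 8 h 0 min / OT 1 h 34 min; Wed reg 8 h 0 min / OT 1 h 11 min; Thu reg 8 h 0 min / OT 2 h 37 min.
Totals: regular 29 h 0 min, overtime 5 h 22 min.

Regular 29.00 hours, overtime 5.37 hours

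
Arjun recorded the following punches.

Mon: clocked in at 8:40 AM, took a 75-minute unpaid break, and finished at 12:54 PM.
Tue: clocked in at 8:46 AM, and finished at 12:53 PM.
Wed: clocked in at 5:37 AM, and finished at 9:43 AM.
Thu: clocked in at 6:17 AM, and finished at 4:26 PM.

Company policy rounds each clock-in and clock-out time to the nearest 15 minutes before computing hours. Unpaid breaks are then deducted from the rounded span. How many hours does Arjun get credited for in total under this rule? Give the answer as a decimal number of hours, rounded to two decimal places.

Mon: in 8:40 AM→8:45 AM, out 12:54 PM→1:00 PM; 4 h 15 min − 75 min = 3 h 0 min
Tue: in 8:46 AM→8:45 AM, out 12:53 PM→1:00 PM; 4 h 15 min
Wed: in 5:37 AM→5:30 AM, out 9:43 AM→9:45 AM; 4 h 15 min
Thu: in 6:17 AM→6:15 AM, out 4:26 PM→4:30 PM; 10 h 15 min
Total credited: 21 h 45 min.

21.75 hours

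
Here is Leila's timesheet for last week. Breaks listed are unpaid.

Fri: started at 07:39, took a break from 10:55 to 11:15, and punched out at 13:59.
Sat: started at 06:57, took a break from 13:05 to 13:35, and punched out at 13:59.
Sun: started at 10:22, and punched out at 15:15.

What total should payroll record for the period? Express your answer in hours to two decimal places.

Fri: 07:39–13:59 = 6 h 20 min; less 20 min break → 6 h 0 min
Sat: 06:57–13:59 = 7 h 2 min; less 30 min break → 6 h 32 min
Sun: 10:22–15:15 = 4 h 53 min
Total: 6 h 0 min + 6 h 32 min + 4 h 53 min = 17 h 25 min.

17.42 hours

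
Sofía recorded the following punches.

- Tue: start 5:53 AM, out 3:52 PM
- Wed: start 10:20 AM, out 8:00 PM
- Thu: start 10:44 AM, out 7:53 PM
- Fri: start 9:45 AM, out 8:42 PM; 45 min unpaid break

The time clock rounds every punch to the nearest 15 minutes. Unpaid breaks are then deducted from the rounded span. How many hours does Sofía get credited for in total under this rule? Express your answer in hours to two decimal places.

Tue: in 5:53 AM→6:00 AM, out 3:52 PM→3:45 PM; 9 h 45 min
Wed: in 10:20 AM→10:15 AM, out 8:00 PM→8:00 PM; 9 h 45 min
Thu: in 10:44 AM→10:45 AM, out 7:53 PM→8:00 PM; 9 h 15 min
Fri: in 9:45 AM→9:45 AM, out 8:42 PM→8:45 PM; 11 h 0 min − 45 min = 10 h 15 min
Total credited: 39 h 0 min.

39.00 hours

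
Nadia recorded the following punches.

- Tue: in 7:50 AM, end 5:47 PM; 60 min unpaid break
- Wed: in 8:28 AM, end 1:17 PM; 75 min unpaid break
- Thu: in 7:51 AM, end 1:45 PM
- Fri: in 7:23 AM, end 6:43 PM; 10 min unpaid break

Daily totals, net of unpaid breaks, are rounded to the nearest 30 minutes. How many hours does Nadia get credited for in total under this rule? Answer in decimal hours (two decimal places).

29.50 hours

Tue: 7:50 AM–5:47 PM = 9 h 57 min − 60 min = 8 h 57 min → rounds to 9 h 0 min
Wed: 8:28 AM–1:17 PM = 4 h 49 min − 75 min = 3 h 34 min → rounds to 3 h 30 min
Thu: 7:51 AM–1:45 PM = 5 h 54 min → rounds to 6 h 0 min
Fri: 7:23 AM–6:43 PM = 11 h 20 min − 10 min = 11 h 10 min → rounds to 11 h 0 min
Total credited: 29 h 30 min.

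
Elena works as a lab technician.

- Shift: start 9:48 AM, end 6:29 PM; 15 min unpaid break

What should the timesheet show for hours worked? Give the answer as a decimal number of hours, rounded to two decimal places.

8.43 hours

Shift: 9:48 AM–6:29 PM = 8 h 41 min; less 15 min break → 8 h 26 min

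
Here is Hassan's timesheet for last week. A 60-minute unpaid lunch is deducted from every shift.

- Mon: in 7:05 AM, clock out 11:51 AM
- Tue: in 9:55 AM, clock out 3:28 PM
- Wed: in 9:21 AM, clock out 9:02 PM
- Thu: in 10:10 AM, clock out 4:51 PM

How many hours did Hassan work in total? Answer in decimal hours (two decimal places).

Mon: 7:05 AM–11:51 AM = 4 h 46 min; less 60 min break → 3 h 46 min
Tue: 9:55 AM–3:28 PM = 5 h 33 min; less 60 min break → 4 h 33 min
Wed: 9:21 AM–9:02 PM = 11 h 41 min; less 60 min break → 10 h 41 min
Thu: 10:10 AM–4:51 PM = 6 h 41 min; less 60 min break → 5 h 41 min
Total: 3 h 46 min + 4 h 33 min + 10 h 41 min + 5 h 41 min = 24 h 41 min.

24.68 hours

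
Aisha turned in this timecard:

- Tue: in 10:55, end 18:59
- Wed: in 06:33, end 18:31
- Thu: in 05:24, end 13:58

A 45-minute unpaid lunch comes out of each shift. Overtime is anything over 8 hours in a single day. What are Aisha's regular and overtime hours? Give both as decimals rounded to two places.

Regular 23.13 hours, overtime 3.22 hours

Tue: 10:55–18:59 = 8 h 4 min; less 45 min break → 7 h 19 min
Wed: 06:33–18:31 = 11 h 58 min; less 45 min break → 11 h 13 min
Thu: 05:24–13:58 = 8 h 34 min; less 45 min break → 7 h 49 min
Tue reg 7 h 19 min / OT 0 h 0 min; Wed reg 8 h 0 min / OT 3 h 13 min; Thu reg 7 h 49 min / OT 0 h 0 min.
Totals: regular 23 h 8 min, overtime 3 h 13 min.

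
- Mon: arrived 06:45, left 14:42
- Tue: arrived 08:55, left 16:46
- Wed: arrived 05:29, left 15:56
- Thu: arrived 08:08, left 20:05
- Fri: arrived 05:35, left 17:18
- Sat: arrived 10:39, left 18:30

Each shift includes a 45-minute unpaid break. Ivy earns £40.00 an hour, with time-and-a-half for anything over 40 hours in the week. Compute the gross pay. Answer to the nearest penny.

Mon: 06:45–14:42 = 7 h 57 min; less 45 min break → 7 h 12 min
Tue: 08:55–16:46 = 7 h 51 min; less 45 min break → 7 h 6 min
Wed: 05:29–15:56 = 10 h 27 min; less 45 min break → 9 h 42 min
Thu: 08:08–20:05 = 11 h 57 min; less 45 min break → 11 h 12 min
Fri: 05:35–17:18 = 11 h 43 min; less 45 min break → 10 h 58 min
Sat: 10:39–18:30 = 7 h 51 min; less 45 min break → 7 h 6 min
Total worked: 53 h 16 min = 3196 min.
Regular 40 h 0 min = 2400 min at £40.00/h; overtime 13 h 16 min = 796 min at £60.00/h.
Pay = (2400 × £40.00 + 796 × £60.00) ÷ 60 = £2396.00.

£2396.00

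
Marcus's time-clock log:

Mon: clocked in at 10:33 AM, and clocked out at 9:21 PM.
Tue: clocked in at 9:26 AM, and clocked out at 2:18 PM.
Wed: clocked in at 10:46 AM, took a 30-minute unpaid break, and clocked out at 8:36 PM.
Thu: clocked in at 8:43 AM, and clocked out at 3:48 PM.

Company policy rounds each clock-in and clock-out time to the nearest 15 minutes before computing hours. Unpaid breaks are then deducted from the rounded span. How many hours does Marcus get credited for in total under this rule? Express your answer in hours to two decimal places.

31.75 hours

Mon: in 10:33 AM→10:30 AM, out 9:21 PM→9:15 PM; 10 h 45 min
Tue: in 9:26 AM→9:30 AM, out 2:18 PM→2:15 PM; 4 h 45 min
Wed: in 10:46 AM→10:45 AM, out 8:36 PM→8:30 PM; 9 h 45 min − 30 min = 9 h 15 min
Thu: in 8:43 AM→8:45 AM, out 3:48 PM→3:45 PM; 7 h 0 min
Total credited: 31 h 45 min.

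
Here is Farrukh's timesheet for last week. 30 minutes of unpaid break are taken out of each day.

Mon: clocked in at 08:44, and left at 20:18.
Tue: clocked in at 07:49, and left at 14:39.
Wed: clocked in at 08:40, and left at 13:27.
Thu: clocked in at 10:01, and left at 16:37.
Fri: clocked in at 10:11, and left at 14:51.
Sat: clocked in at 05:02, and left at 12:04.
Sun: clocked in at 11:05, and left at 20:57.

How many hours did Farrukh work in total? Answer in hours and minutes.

Mon: 08:44–20:18 = 11 h 34 min; less 30 min break → 11 h 4 min
Tue: 07:49–14:39 = 6 h 50 min; less 30 min break → 6 h 20 min
Wed: 08:40–13:27 = 4 h 47 min; less 30 min break → 4 h 17 min
Thu: 10:01–16:37 = 6 h 36 min; less 30 min break → 6 h 6 min
Fri: 10:11–14:51 = 4 h 40 min; less 30 min break → 4 h 10 min
Sat: 05:02–12:04 = 7 h 2 min; less 30 min break → 6 h 32 min
Sun: 11:05–20:57 = 9 h 52 min; less 30 min break → 9 h 22 min
Total: 11 h 4 min + 6 h 20 min + 4 h 17 min + 6 h 6 min + 4 h 10 min + 6 h 32 min + 9 h 22 min = 47 h 51 min.

47 h 51 min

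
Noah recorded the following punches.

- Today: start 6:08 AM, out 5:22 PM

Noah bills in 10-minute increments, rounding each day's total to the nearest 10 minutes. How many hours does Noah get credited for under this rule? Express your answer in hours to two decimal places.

11.17 hours

Today: 6:08 AM–5:22 PM = 11 h 14 min → rounds to 11 h 10 min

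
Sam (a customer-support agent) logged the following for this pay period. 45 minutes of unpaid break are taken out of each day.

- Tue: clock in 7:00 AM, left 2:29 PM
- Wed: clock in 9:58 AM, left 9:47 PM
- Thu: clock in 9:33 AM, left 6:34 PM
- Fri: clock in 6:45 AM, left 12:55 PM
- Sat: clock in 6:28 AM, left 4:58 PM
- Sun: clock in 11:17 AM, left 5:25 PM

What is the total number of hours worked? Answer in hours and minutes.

Tue: 7:00 AM–2:29 PM = 7 h 29 min; less 45 min break → 6 h 44 min
Wed: 9:58 AM–9:47 PM = 11 h 49 min; less 45 min break → 11 h 4 min
Thu: 9:33 AM–6:34 PM = 9 h 1 min; less 45 min break → 8 h 16 min
Fri: 6:45 AM–12:55 PM = 6 h 10 min; less 45 min break → 5 h 25 min
Sat: 6:28 AM–4:58 PM = 10 h 30 min; less 45 min break → 9 h 45 min
Sun: 11:17 AM–5:25 PM = 6 h 8 min; less 45 min break → 5 h 23 min
Total: 6 h 44 min + 11 h 4 min + 8 h 16 min + 5 h 25 min + 9 h 45 min + 5 h 23 min = 46 h 37 min.

46 h 37 min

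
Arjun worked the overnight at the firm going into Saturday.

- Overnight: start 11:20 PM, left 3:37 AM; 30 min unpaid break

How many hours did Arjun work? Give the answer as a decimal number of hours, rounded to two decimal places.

3.78 hours

Overnight: 11:20 PM → midnight = 0 h 40 min; midnight → 3:37 AM = 3 h 37 min; span 4 h 17 min; less 30 min break → 3 h 47 min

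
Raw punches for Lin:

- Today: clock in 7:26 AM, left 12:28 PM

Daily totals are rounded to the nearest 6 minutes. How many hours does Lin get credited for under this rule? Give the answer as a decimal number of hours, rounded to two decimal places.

Today: 7:26 AM–12:28 PM = 5 h 2 min → rounds to 5 h 0 min

5.00 hours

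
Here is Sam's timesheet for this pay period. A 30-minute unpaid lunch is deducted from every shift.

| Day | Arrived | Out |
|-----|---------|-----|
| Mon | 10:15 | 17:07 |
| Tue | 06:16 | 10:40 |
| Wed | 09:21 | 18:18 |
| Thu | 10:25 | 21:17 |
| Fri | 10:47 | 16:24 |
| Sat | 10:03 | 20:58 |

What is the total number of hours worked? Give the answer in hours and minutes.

Mon: 10:15–17:07 = 6 h 52 min; less 30 min break → 6 h 22 min
Tue: 06:16–10:40 = 4 h 24 min; less 30 min break → 3 h 54 min
Wed: 09:21–18:18 = 8 h 57 min; less 30 min break → 8 h 27 min
Thu: 10:25–21:17 = 10 h 52 min; less 30 min break → 10 h 22 min
Fri: 10:47–16:24 = 5 h 37 min; less 30 min break → 5 h 7 min
Sat: 10:03–20:58 = 10 h 55 min; less 30 min break → 10 h 25 min
Total: 6 h 22 min + 3 h 54 min + 8 h 27 min + 10 h 22 min + 5 h 7 min + 10 h 25 min = 44 h 37 min.

44 h 37 min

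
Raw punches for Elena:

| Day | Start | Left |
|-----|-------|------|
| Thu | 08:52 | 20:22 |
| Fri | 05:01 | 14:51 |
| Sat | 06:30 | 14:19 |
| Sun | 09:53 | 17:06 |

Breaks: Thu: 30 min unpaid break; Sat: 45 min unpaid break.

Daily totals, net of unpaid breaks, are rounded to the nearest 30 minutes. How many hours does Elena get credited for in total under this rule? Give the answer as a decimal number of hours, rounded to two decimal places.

35.00 hours

Thu: 08:52–20:22 = 11 h 30 min − 30 min = 11 h 0 min → rounds to 11 h 0 min
Fri: 05:01–14:51 = 9 h 50 min → rounds to 10 h 0 min
Sat: 06:30–14:19 = 7 h 49 min − 45 min = 7 h 4 min → rounds to 7 h 0 min
Sun: 09:53–17:06 = 7 h 13 min → rounds to 7 h 0 min
Total credited: 35 h 0 min.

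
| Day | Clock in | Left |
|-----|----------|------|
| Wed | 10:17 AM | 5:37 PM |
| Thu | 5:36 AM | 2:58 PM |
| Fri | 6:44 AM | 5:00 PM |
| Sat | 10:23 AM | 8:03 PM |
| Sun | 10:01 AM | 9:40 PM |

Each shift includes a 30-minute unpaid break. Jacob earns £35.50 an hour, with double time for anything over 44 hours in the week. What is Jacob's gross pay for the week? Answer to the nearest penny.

£1688.62

Wed: 10:17 AM–5:37 PM = 7 h 20 min; less 30 min break → 6 h 50 min
Thu: 5:36 AM–2:58 PM = 9 h 22 min; less 30 min break → 8 h 52 min
Fri: 6:44 AM–5:00 PM = 10 h 16 min; less 30 min break → 9 h 46 min
Sat: 10:23 AM–8:03 PM = 9 h 40 min; less 30 min break → 9 h 10 min
Sun: 10:01 AM–9:40 PM = 11 h 39 min; less 30 min break → 11 h 9 min
Total worked: 45 h 47 min = 2747 min.
Regular 44 h 0 min = 2640 min at £35.50/h; overtime 1 h 47 min = 107 min at £71.00/h.
Pay = (2640 × £35.50 + 107 × £71.00) ÷ 60 = £1688.62.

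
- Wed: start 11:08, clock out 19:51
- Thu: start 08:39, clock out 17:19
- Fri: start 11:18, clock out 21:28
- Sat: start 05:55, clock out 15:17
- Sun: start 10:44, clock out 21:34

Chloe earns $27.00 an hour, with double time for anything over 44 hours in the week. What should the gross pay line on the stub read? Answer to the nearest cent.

Wed: 11:08–19:51 = 8 h 43 min
Thu: 08:39–17:19 = 8 h 40 min
Fri: 11:18–21:28 = 10 h 10 min
Sat: 05:55–15:17 = 9 h 22 min
Sun: 10:44–21:34 = 10 h 50 min
Total worked: 47 h 45 min = 2865 min.
Regular 44 h 0 min = 2640 min at $27.00/h; overtime 3 h 45 min = 225 min at $54.00/h.
Pay = (2640 × $27.00 + 225 × $54.00) ÷ 60 = $1390.50.

$1390.50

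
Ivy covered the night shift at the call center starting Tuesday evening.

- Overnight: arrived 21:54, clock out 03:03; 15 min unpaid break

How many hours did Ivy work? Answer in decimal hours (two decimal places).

4.90 hours

Overnight: 21:54 → midnight = 2 h 6 min; midnight → 03:03 = 3 h 3 min; span 5 h 9 min; less 15 min break → 4 h 54 min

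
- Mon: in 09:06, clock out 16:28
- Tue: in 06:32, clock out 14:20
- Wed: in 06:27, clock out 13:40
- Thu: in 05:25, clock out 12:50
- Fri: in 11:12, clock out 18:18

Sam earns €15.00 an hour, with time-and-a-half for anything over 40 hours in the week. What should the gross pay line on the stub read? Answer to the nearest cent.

Mon: 09:06–16:28 = 7 h 22 min
Tue: 06:32–14:20 = 7 h 48 min
Wed: 06:27–13:40 = 7 h 13 min
Thu: 05:25–12:50 = 7 h 25 min
Fri: 11:12–18:18 = 7 h 6 min
Total worked: 36 h 54 min = 2214 min.
Regular 36 h 54 min = 2214 min at €15.00/h; overtime 0 h 0 min = 0 min at €22.50/h.
Pay = (2214 × €15.00 + 0 × €22.50) ÷ 60 = €553.50.

€553.50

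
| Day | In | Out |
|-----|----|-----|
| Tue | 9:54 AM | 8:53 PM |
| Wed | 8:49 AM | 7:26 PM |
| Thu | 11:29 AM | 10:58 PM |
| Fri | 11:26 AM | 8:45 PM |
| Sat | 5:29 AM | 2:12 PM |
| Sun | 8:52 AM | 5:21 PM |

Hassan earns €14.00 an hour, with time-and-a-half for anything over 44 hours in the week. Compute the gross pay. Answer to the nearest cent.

Tue: 9:54 AM–8:53 PM = 10 h 59 min
Wed: 8:49 AM–7:26 PM = 10 h 37 min
Thu: 11:29 AM–10:58 PM = 11 h 29 min
Fri: 11:26 AM–8:45 PM = 9 h 19 min
Sat: 5:29 AM–2:12 PM = 8 h 43 min
Sun: 8:52 AM–5:21 PM = 8 h 29 min
Total worked: 59 h 36 min = 3576 min.
Regular 44 h 0 min = 2640 min at €14.00/h; overtime 15 h 36 min = 936 min at €21.00/h.
Pay = (2640 × €14.00 + 936 × €21.00) ÷ 60 = €943.60.

€943.60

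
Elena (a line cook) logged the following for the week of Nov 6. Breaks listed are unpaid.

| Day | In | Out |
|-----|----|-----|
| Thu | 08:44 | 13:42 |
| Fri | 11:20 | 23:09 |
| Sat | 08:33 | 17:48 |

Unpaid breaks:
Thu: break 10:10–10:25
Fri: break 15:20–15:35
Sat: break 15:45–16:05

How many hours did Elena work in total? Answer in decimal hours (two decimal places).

Thu: 08:44–13:42 = 4 h 58 min; less 15 min break → 4 h 43 min
Fri: 11:20–23:09 = 11 h 49 min; less 15 min break → 11 h 34 min
Sat: 08:33–17:48 = 9 h 15 min; less 20 min break → 8 h 55 min
Total: 4 h 43 min + 11 h 34 min + 8 h 55 min = 25 h 12 min.

25.20 hours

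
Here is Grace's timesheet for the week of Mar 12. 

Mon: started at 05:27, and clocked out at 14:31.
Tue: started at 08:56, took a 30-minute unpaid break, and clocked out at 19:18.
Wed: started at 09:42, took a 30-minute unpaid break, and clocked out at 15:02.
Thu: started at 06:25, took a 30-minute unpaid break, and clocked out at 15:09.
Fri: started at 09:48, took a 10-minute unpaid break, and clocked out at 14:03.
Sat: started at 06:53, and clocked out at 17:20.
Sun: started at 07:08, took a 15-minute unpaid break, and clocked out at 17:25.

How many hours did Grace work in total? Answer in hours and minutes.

56 h 34 min

Mon: 05:27–14:31 = 9 h 4 min
Tue: 08:56–19:18 = 10 h 22 min; less 30 min break → 9 h 52 min
Wed: 09:42–15:02 = 5 h 20 min; less 30 min break → 4 h 50 min
Thu: 06:25–15:09 = 8 h 44 min; less 30 min break → 8 h 14 min
Fri: 09:48–14:03 = 4 h 15 min; less 10 min break → 4 h 5 min
Sat: 06:53–17:20 = 10 h 27 min
Sun: 07:08–17:25 = 10 h 17 min; less 15 min break → 10 h 2 min
Total: 9 h 4 min + 9 h 52 min + 4 h 50 min + 8 h 14 min + 4 h 5 min + 10 h 27 min + 10 h 2 min = 56 h 34 min.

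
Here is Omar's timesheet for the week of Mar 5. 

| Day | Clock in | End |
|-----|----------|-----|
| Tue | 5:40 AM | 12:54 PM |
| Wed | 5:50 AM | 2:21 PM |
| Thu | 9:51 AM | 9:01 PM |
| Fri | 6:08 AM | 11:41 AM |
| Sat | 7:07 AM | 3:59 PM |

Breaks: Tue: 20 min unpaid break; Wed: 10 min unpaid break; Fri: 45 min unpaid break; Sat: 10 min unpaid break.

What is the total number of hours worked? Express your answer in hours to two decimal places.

39.92 hours

Tue: 5:40 AM–12:54 PM = 7 h 14 min; less 20 min break → 6 h 54 min
Wed: 5:50 AM–2:21 PM = 8 h 31 min; less 10 min break → 8 h 21 min
Thu: 9:51 AM–9:01 PM = 11 h 10 min
Fri: 6:08 AM–11:41 AM = 5 h 33 min; less 45 min break → 4 h 48 min
Sat: 7:07 AM–3:59 PM = 8 h 52 min; less 10 min break → 8 h 42 min
Total: 6 h 54 min + 8 h 21 min + 11 h 10 min + 4 h 48 min + 8 h 42 min = 39 h 55 min.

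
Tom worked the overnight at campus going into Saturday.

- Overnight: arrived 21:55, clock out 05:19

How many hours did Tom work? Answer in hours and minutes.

Overnight: 21:55 → midnight = 2 h 5 min; midnight → 05:19 = 5 h 19 min; span 7 h 24 min

7 h 24 min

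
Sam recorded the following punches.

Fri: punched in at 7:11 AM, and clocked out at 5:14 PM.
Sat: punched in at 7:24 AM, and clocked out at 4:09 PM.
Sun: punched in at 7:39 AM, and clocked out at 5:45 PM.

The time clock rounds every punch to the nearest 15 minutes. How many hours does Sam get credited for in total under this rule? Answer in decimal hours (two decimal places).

Fri: in 7:11 AM→7:15 AM, out 5:14 PM→5:15 PM; 10 h 0 min
Sat: in 7:24 AM→7:30 AM, out 4:09 PM→4:15 PM; 8 h 45 min
Sun: in 7:39 AM→7:45 AM, out 5:45 PM→5:45 PM; 10 h 0 min
Total credited: 28 h 45 min.

28.75 hours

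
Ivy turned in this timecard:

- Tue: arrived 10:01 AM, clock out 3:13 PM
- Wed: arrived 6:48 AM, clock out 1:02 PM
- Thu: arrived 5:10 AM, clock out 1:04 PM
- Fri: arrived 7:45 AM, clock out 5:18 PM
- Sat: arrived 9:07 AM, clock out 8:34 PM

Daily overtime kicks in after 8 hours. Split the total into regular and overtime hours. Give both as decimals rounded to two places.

Regular 35.33 hours, overtime 5.00 hours

Tue: 10:01 AM–3:13 PM = 5 h 12 min
Wed: 6:48 AM–1:02 PM = 6 h 14 min
Thu: 5:10 AM–1:04 PM = 7 h 54 min
Fri: 7:45 AM–5:18 PM = 9 h 33 min
Sat: 9:07 AM–8:34 PM = 11 h 27 min
Tue reg 5 h 12 min / OT 0 h 0 min; Wed reg 6 h 14 min / OT 0 h 0 min; Thu reg 7 h 54 min / OT 0 h 0 min; Fri reg 8 h 0 min / OT 1 h 33 min; Sat reg 8 h 0 min / OT 3 h 27 min.
Totals: regular 35 h 20 min, overtime 5 h 0 min.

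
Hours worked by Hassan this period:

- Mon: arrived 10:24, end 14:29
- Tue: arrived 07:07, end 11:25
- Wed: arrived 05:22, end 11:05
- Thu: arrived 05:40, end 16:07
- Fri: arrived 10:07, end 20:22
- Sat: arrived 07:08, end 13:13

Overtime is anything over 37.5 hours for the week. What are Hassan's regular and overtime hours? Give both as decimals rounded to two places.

Regular 37.50 hours, overtime 3.38 hours

Mon: 10:24–14:29 = 4 h 5 min
Tue: 07:07–11:25 = 4 h 18 min
Wed: 05:22–11:05 = 5 h 43 min
Thu: 05:40–16:07 = 10 h 27 min
Fri: 10:07–20:22 = 10 h 15 min
Sat: 07:08–13:13 = 6 h 5 min
Total worked: 40 h 53 min = 40.88 h.
Threshold 37.5 h → overtime 3 h 23 min, regular 37 h 30 min.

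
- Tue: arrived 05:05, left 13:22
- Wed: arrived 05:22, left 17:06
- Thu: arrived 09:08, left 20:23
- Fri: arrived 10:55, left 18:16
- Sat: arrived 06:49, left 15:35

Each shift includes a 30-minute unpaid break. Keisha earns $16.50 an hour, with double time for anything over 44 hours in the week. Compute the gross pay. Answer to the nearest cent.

$755.15

Tue: 05:05–13:22 = 8 h 17 min; less 30 min break → 7 h 47 min
Wed: 05:22–17:06 = 11 h 44 min; less 30 min break → 11 h 14 min
Thu: 09:08–20:23 = 11 h 15 min; less 30 min break → 10 h 45 min
Fri: 10:55–18:16 = 7 h 21 min; less 30 min break → 6 h 51 min
Sat: 06:49–15:35 = 8 h 46 min; less 30 min break → 8 h 16 min
Total worked: 44 h 53 min = 2693 min.
Regular 44 h 0 min = 2640 min at $16.50/h; overtime 0 h 53 min = 53 min at $33.00/h.
Pay = (2640 × $16.50 + 53 × $33.00) ÷ 60 = $755.15.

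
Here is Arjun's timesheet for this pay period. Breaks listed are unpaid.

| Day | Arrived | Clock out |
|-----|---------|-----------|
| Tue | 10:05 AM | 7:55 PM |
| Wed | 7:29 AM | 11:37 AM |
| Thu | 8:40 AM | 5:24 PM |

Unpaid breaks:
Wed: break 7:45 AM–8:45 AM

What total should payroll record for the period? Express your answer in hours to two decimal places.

Tue: 10:05 AM–7:55 PM = 9 h 50 min
Wed: 7:29 AM–11:37 AM = 4 h 8 min; less 60 min break → 3 h 8 min
Thu: 8:40 AM–5:24 PM = 8 h 44 min
Total: 9 h 50 min + 3 h 8 min + 8 h 44 min = 21 h 42 min.

21.70 hours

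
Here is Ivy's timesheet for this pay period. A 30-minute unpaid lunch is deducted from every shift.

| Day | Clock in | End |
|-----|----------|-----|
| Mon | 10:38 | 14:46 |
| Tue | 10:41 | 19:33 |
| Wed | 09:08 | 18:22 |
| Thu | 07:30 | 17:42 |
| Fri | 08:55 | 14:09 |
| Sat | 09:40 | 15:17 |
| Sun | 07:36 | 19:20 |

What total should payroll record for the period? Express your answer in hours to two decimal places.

Mon: 10:38–14:46 = 4 h 8 min; less 30 min break → 3 h 38 min
Tue: 10:41–19:33 = 8 h 52 min; less 30 min break → 8 h 22 min
Wed: 09:08–18:22 = 9 h 14 min; less 30 min break → 8 h 44 min
Thu: 07:30–17:42 = 10 h 12 min; less 30 min break → 9 h 42 min
Fri: 08:55–14:09 = 5 h 14 min; less 30 min break → 4 h 44 min
Sat: 09:40–15:17 = 5 h 37 min; less 30 min break → 5 h 7 min
Sun: 07:36–19:20 = 11 h 44 min; less 30 min break → 11 h 14 min
Total: 3 h 38 min + 8 h 22 min + 8 h 44 min + 9 h 42 min + 4 h 44 min + 5 h 7 min + 11 h 14 min = 51 h 31 min.

51.52 hours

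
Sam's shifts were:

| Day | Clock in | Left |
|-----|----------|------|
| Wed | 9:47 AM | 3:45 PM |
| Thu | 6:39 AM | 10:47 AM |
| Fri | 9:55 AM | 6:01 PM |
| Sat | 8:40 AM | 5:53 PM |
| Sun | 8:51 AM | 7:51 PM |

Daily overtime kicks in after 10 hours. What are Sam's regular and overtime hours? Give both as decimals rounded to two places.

Regular 37.42 hours, overtime 1.00 hours

Wed: 9:47 AM–3:45 PM = 5 h 58 min
Thu: 6:39 AM–10:47 AM = 4 h 8 min
Fri: 9:55 AM–6:01 PM = 8 h 6 min
Sat: 8:40 AM–5:53 PM = 9 h 13 min
Sun: 8:51 AM–7:51 PM = 11 h 0 min
Wed reg 5 h 58 min / OT 0 h 0 min; Thu reg 4 h 8 min / OT 0 h 0 min; Fri reg 8 h 6 min / OT 0 h 0 min; Sat reg 9 h 13 min / OT 0 h 0 min; Sun reg 10 h 0 min / OT 1 h 0 min.
Totals: regular 37 h 25 min, overtime 1 h 0 min.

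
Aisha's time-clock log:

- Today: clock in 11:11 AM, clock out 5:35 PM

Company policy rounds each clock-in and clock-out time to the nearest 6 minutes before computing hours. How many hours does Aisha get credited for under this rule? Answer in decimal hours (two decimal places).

Today: in 11:11 AM→11:12 AM, out 5:35 PM→5:36 PM; 6 h 24 min

6.40 hours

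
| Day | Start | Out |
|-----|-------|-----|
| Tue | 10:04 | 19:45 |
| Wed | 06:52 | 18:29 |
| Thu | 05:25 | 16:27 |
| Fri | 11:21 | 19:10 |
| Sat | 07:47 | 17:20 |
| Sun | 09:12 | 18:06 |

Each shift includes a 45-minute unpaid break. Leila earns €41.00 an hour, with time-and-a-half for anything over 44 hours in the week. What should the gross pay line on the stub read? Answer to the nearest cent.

€2425.15

Tue: 10:04–19:45 = 9 h 41 min; less 45 min break → 8 h 56 min
Wed: 06:52–18:29 = 11 h 37 min; less 45 min break → 10 h 52 min
Thu: 05:25–16:27 = 11 h 2 min; less 45 min break → 10 h 17 min
Fri: 11:21–19:10 = 7 h 49 min; less 45 min break → 7 h 4 min
Sat: 07:47–17:20 = 9 h 33 min; less 45 min break → 8 h 48 min
Sun: 09:12–18:06 = 8 h 54 min; less 45 min break → 8 h 9 min
Total worked: 54 h 6 min = 3246 min.
Regular 44 h 0 min = 2640 min at €41.00/h; overtime 10 h 6 min = 606 min at €61.50/h.
Pay = (2640 × €41.00 + 606 × €61.50) ÷ 60 = €2425.15.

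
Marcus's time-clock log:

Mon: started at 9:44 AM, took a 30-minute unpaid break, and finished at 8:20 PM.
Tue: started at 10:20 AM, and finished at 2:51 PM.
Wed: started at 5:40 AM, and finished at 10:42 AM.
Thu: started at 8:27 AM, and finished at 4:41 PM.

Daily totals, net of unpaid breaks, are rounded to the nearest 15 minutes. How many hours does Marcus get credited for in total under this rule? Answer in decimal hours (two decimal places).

27.75 hours

Mon: 9:44 AM–8:20 PM = 10 h 36 min − 30 min = 10 h 6 min → rounds to 10 h 0 min
Tue: 10:20 AM–2:51 PM = 4 h 31 min → rounds to 4 h 30 min
Wed: 5:40 AM–10:42 AM = 5 h 2 min → rounds to 5 h 0 min
Thu: 8:27 AM–4:41 PM = 8 h 14 min → rounds to 8 h 15 min
Total credited: 27 h 45 min.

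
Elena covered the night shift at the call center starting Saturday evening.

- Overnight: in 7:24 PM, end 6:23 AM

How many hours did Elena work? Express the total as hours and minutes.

Overnight: 7:24 PM → midnight = 4 h 36 min; midnight → 6:23 AM = 6 h 23 min; span 10 h 59 min

10 h 59 min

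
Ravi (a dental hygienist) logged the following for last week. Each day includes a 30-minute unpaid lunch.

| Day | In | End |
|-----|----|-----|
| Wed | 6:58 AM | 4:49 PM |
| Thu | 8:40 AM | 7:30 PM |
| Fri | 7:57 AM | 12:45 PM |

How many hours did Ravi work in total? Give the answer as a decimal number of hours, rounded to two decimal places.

23.98 hours

Wed: 6:58 AM–4:49 PM = 9 h 51 min; less 30 min break → 9 h 21 min
Thu: 8:40 AM–7:30 PM = 10 h 50 min; less 30 min break → 10 h 20 min
Fri: 7:57 AM–12:45 PM = 4 h 48 min; less 30 min break → 4 h 18 min
Total: 9 h 21 min + 10 h 20 min + 4 h 18 min = 23 h 59 min.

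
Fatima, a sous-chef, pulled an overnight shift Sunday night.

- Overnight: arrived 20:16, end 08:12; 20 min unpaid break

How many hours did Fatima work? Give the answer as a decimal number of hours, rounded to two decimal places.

Overnight: 20:16 → midnight = 3 h 44 min; midnight → 08:12 = 8 h 12 min; span 11 h 56 min; less 20 min break → 11 h 36 min

11.60 hours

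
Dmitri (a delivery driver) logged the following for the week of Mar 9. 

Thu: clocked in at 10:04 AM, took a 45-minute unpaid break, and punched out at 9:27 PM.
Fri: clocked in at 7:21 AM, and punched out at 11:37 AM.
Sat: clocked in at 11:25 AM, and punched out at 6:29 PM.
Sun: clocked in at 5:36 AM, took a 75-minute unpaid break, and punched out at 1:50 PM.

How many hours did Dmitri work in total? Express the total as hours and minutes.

Thu: 10:04 AM–9:27 PM = 11 h 23 min; less 45 min break → 10 h 38 min
Fri: 7:21 AM–11:37 AM = 4 h 16 min
Sat: 11:25 AM–6:29 PM = 7 h 4 min
Sun: 5:36 AM–1:50 PM = 8 h 14 min; less 75 min break → 6 h 59 min
Total: 10 h 38 min + 4 h 16 min + 7 h 4 min + 6 h 59 min = 28 h 57 min.

28 h 57 min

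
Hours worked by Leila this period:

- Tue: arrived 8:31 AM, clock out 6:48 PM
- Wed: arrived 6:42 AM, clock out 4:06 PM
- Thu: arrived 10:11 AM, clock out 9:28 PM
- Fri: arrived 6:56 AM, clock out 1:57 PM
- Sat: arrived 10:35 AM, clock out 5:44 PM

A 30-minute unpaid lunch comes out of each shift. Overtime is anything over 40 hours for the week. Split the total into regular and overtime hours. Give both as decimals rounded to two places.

Tue: 8:31 AM–6:48 PM = 10 h 17 min; less 30 min break → 9 h 47 min
Wed: 6:42 AM–4:06 PM = 9 h 24 min; less 30 min break → 8 h 54 min
Thu: 10:11 AM–9:28 PM = 11 h 17 min; less 30 min break → 10 h 47 min
Fri: 6:56 AM–1:57 PM = 7 h 1 min; less 30 min break → 6 h 31 min
Sat: 10:35 AM–5:44 PM = 7 h 9 min; less 30 min break → 6 h 39 min
Total worked: 42 h 38 min = 42.63 h.
Threshold 40 h → overtime 2 h 38 min, regular 40 h 0 min.

Regular 40.00 hours, overtime 2.63 hours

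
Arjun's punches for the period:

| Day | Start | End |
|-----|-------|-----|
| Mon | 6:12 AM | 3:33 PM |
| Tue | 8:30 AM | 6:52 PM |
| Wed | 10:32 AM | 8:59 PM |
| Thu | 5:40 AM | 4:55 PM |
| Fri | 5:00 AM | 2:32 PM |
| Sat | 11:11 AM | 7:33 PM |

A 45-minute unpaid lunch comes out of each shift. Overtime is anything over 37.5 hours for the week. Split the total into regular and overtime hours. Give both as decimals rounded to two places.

Mon: 6:12 AM–3:33 PM = 9 h 21 min; less 45 min break → 8 h 36 min
Tue: 8:30 AM–6:52 PM = 10 h 22 min; less 45 min break → 9 h 37 min
Wed: 10:32 AM–8:59 PM = 10 h 27 min; less 45 min break → 9 h 42 min
Thu: 5:40 AM–4:55 PM = 11 h 15 min; less 45 min break → 10 h 30 min
Fri: 5:00 AM–2:32 PM = 9 h 32 min; less 45 min break → 8 h 47 min
Sat: 11:11 AM–7:33 PM = 8 h 22 min; less 45 min break → 7 h 37 min
Total worked: 54 h 49 min = 54.82 h.
Threshold 37.5 h → overtime 17 h 19 min, regular 37 h 30 min.

Regular 37.50 hours, overtime 17.32 hours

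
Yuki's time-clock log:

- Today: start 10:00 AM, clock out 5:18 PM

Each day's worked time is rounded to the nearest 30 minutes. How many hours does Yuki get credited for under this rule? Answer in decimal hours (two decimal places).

Today: 10:00 AM–5:18 PM = 7 h 18 min → rounds to 7 h 30 min

7.50 hours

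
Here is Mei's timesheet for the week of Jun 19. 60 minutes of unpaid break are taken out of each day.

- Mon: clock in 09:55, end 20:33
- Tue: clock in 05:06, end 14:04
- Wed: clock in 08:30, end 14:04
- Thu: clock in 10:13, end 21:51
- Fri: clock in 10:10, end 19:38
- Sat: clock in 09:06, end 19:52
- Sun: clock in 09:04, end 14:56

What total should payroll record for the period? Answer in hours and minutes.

55 h 54 min

Mon: 09:55–20:33 = 10 h 38 min; less 60 min break → 9 h 38 min
Tue: 05:06–14:04 = 8 h 58 min; less 60 min break → 7 h 58 min
Wed: 08:30–14:04 = 5 h 34 min; less 60 min break → 4 h 34 min
Thu: 10:13–21:51 = 11 h 38 min; less 60 min break → 10 h 38 min
Fri: 10:10–19:38 = 9 h 28 min; less 60 min break → 8 h 28 min
Sat: 09:06–19:52 = 10 h 46 min; less 60 min break → 9 h 46 min
Sun: 09:04–14:56 = 5 h 52 min; less 60 min break → 4 h 52 min
Total: 9 h 38 min + 7 h 58 min + 4 h 34 min + 10 h 38 min + 8 h 28 min + 9 h 46 min + 4 h 52 min = 55 h 54 min.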